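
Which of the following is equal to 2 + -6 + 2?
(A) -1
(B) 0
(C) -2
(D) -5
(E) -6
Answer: C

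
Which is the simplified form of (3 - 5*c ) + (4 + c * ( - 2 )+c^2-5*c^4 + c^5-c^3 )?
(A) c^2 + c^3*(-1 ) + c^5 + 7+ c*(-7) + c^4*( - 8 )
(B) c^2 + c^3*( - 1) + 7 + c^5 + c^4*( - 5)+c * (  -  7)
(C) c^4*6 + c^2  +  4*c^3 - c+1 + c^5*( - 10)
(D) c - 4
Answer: B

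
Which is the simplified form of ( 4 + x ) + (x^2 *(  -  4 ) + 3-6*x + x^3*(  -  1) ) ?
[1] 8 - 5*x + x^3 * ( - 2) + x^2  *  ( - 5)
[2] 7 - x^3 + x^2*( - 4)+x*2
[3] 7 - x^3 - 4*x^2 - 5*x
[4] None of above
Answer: 3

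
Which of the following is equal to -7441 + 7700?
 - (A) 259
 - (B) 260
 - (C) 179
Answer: A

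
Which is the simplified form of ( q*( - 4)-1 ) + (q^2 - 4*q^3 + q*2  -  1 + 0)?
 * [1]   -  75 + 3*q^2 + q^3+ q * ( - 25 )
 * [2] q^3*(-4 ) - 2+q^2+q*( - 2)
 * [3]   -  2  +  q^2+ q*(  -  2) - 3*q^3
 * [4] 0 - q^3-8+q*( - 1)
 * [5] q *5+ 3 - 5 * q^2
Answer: 2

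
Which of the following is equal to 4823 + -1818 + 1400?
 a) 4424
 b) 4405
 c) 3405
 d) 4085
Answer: b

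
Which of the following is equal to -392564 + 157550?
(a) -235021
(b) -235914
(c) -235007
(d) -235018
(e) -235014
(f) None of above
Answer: e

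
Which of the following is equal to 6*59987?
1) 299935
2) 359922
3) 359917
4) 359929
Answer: 2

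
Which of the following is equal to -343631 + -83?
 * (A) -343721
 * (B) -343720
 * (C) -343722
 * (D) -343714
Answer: D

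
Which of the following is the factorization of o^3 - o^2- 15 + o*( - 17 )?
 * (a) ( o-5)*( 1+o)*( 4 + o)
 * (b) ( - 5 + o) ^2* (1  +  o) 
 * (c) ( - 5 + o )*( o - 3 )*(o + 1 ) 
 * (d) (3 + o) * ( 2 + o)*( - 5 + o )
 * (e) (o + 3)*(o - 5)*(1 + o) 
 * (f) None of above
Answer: e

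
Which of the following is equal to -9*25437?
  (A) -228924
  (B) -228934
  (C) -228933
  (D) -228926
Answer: C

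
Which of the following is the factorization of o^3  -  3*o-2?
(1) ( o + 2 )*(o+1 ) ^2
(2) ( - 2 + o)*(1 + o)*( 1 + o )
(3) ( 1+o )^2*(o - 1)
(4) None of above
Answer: 2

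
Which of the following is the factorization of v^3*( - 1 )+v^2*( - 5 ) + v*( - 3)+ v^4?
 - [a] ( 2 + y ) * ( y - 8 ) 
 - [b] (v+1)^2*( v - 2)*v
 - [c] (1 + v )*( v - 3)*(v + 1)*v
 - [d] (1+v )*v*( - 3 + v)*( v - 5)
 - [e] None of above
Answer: c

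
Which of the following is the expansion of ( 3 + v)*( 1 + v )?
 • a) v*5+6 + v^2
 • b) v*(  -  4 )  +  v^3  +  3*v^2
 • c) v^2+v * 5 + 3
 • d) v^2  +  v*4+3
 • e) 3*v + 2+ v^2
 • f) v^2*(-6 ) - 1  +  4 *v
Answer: d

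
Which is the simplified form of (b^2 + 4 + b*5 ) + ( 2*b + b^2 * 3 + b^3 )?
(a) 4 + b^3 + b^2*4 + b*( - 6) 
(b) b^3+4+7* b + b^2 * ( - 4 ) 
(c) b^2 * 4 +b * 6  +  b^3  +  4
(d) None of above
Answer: d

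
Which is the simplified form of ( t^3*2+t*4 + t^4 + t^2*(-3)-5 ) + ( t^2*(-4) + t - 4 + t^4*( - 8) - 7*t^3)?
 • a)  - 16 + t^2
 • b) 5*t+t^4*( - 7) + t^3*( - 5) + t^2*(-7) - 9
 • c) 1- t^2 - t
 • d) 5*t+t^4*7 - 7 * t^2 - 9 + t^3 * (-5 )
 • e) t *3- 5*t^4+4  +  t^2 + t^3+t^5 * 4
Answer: b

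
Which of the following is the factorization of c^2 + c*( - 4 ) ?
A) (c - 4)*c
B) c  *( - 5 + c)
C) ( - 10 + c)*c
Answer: A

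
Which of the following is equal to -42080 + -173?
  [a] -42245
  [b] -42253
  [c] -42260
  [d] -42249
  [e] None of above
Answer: b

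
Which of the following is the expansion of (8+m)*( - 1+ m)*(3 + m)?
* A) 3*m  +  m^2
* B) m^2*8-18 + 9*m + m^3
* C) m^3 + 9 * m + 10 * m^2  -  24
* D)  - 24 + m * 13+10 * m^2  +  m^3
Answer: D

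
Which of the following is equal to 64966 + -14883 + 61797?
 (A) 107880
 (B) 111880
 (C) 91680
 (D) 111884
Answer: B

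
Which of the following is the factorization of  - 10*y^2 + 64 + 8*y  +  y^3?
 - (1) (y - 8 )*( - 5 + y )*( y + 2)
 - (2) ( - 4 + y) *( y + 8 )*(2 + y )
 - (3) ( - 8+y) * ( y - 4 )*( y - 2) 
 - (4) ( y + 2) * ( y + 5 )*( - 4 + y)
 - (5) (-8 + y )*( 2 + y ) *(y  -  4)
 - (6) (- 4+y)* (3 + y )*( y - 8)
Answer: 5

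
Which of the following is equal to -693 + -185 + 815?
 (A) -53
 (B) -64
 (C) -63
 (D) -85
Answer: C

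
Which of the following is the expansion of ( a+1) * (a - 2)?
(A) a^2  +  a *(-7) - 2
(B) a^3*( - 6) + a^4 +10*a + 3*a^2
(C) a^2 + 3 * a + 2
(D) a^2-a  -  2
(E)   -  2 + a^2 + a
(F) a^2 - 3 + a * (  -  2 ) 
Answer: D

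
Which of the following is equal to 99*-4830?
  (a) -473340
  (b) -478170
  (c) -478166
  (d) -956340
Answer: b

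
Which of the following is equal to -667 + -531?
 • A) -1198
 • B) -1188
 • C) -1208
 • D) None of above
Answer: A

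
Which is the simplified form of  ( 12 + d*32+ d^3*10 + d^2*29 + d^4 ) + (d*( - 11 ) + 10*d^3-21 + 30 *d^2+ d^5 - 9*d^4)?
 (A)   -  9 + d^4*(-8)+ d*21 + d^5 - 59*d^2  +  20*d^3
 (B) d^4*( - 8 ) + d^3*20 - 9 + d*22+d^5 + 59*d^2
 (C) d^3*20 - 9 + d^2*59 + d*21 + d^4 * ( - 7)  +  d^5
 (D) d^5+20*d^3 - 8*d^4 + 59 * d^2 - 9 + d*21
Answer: D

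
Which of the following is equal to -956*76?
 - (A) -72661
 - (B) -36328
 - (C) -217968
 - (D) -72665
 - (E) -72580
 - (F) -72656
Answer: F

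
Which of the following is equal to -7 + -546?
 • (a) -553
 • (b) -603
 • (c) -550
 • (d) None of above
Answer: a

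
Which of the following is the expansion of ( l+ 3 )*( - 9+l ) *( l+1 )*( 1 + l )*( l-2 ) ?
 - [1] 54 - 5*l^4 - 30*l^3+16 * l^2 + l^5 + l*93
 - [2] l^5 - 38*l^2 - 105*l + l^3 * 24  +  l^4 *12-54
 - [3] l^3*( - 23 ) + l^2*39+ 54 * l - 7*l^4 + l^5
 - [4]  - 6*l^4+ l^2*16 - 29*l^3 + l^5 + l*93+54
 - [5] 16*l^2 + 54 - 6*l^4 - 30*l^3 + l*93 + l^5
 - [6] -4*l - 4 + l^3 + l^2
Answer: 5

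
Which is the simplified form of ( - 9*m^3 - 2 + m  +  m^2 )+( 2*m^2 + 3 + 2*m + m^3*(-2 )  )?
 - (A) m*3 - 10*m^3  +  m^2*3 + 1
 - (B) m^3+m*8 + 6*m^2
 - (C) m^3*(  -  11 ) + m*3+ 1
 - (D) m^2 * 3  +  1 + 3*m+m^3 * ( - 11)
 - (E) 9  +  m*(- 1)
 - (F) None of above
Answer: D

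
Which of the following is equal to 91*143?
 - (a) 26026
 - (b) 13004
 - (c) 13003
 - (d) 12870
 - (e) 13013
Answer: e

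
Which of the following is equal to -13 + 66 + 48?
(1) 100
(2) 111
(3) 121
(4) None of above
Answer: 4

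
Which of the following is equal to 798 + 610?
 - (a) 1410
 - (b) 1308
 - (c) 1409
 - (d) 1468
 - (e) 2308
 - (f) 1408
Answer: f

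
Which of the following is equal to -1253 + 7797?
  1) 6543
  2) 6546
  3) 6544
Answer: 3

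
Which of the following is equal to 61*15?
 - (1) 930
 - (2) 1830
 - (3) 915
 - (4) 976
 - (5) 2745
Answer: 3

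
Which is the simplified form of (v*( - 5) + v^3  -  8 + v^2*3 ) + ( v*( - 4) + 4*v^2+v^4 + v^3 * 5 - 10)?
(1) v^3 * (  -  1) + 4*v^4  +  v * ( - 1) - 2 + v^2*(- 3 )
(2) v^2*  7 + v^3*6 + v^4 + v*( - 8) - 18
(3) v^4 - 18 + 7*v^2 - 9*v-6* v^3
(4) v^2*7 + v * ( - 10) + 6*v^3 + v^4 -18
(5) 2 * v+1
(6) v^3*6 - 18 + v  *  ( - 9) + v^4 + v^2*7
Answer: 6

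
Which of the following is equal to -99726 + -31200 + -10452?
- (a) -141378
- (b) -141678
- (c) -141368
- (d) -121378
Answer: a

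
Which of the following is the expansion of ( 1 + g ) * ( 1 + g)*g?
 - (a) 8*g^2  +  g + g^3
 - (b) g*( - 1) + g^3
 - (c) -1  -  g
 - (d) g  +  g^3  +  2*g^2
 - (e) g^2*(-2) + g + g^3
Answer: d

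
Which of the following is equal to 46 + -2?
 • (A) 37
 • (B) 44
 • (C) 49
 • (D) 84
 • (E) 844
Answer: B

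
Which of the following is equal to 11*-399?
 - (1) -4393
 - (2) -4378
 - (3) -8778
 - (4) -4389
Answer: 4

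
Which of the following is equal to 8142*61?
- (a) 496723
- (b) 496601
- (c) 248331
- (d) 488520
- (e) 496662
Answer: e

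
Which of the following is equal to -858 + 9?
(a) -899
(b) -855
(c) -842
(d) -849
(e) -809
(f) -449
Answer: d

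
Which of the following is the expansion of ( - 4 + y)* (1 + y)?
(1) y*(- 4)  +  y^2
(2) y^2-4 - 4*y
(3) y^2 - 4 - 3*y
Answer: 3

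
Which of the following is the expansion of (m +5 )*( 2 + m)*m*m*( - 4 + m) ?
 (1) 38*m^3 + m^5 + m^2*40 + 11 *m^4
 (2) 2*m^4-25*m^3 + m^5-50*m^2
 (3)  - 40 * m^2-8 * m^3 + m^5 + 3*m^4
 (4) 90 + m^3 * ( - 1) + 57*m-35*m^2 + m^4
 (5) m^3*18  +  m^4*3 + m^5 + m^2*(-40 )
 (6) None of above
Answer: 6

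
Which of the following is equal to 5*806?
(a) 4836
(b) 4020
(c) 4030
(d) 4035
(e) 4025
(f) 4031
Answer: c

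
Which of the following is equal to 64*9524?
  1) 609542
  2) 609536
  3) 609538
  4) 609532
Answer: 2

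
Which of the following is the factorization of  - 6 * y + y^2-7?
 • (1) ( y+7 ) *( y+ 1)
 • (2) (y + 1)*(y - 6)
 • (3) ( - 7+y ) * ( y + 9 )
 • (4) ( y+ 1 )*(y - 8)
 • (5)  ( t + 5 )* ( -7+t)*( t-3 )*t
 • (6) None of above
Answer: 6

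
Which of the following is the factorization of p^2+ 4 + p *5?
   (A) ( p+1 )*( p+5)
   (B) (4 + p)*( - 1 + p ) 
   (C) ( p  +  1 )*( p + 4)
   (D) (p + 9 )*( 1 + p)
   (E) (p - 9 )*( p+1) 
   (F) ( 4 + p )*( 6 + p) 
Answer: C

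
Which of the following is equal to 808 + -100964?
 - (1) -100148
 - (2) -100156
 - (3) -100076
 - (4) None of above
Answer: 2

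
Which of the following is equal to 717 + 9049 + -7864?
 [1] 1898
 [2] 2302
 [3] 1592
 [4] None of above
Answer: 4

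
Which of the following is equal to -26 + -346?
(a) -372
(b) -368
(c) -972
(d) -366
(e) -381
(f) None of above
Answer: a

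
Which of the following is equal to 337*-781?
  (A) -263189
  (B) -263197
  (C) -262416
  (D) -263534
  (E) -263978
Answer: B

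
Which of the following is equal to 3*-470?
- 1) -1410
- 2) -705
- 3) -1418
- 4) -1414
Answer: 1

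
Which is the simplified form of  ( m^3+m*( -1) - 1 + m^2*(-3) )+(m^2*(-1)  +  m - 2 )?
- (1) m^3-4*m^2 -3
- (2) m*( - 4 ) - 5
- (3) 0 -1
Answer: 1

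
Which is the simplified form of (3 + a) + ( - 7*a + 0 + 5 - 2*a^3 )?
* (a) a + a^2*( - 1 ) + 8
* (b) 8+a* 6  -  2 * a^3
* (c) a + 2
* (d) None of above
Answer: d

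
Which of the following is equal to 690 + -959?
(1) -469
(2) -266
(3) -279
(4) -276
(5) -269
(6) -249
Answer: 5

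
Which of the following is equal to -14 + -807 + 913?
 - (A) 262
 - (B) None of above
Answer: B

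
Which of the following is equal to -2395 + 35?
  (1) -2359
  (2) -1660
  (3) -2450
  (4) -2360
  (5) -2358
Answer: 4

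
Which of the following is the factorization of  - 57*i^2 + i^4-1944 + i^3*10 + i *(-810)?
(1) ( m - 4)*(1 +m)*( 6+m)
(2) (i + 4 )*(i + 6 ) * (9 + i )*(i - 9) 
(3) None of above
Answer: 2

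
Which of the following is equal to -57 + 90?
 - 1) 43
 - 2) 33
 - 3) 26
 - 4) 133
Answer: 2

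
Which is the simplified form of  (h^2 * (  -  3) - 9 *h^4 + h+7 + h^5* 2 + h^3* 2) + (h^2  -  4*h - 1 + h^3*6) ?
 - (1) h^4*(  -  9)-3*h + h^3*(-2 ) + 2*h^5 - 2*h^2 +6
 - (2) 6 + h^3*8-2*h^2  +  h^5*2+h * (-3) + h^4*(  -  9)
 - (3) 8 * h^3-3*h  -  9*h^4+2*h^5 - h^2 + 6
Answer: 2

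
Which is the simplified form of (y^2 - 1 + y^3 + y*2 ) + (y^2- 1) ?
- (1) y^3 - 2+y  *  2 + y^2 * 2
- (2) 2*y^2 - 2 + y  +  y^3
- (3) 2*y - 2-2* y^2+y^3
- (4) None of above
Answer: 1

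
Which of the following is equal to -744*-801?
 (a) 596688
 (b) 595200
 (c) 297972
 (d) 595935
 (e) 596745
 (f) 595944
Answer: f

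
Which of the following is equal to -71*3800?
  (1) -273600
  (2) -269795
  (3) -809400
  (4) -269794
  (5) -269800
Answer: 5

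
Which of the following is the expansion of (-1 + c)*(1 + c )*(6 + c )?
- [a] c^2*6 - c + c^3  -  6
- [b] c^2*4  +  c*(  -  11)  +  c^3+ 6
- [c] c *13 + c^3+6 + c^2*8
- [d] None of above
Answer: a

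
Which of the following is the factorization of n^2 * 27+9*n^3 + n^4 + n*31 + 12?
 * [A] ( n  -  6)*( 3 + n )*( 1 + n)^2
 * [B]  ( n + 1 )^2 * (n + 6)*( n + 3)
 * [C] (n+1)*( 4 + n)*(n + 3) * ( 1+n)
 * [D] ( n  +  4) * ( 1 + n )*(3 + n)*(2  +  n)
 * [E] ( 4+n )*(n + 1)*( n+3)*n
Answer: C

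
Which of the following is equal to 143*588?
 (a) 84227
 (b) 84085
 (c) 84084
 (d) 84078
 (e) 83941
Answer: c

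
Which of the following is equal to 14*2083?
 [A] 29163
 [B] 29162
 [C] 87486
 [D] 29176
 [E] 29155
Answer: B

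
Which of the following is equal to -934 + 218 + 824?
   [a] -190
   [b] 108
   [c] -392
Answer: b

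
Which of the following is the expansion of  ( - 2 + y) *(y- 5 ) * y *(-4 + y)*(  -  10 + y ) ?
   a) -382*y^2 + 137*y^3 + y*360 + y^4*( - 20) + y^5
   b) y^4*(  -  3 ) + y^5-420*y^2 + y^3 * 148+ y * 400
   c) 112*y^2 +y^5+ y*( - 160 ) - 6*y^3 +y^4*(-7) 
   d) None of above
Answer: d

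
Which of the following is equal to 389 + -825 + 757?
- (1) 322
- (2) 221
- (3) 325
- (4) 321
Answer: 4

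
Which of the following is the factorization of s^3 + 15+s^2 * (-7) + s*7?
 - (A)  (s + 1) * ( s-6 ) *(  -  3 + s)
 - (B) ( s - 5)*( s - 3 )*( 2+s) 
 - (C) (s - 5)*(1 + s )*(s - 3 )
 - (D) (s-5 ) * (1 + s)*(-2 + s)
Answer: C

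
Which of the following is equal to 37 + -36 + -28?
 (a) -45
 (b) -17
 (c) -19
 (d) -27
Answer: d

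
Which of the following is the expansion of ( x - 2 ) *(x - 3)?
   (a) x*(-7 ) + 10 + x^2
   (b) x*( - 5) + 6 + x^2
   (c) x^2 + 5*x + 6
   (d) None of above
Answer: b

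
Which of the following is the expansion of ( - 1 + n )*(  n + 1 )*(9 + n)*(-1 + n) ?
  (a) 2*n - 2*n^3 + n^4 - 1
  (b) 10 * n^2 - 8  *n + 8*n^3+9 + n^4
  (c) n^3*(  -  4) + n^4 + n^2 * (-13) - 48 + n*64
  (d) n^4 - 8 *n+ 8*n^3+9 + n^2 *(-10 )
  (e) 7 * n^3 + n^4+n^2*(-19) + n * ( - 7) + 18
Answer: d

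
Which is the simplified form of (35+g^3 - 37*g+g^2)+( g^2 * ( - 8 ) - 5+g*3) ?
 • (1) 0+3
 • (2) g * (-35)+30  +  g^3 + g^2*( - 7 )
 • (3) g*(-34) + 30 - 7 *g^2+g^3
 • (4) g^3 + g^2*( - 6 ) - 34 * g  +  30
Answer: 3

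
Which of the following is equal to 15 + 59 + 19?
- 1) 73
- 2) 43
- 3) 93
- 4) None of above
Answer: 3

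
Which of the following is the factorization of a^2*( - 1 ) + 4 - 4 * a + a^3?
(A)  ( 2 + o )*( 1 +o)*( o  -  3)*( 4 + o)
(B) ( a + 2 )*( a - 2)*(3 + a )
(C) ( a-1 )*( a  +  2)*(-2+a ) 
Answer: C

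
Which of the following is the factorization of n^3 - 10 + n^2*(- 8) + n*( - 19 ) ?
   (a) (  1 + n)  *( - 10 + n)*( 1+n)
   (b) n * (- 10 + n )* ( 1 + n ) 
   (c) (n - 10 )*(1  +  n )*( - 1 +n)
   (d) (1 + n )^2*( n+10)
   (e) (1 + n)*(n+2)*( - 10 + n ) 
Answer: a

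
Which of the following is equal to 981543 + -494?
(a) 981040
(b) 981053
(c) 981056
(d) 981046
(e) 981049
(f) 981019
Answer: e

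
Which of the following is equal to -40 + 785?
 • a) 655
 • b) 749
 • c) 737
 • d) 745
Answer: d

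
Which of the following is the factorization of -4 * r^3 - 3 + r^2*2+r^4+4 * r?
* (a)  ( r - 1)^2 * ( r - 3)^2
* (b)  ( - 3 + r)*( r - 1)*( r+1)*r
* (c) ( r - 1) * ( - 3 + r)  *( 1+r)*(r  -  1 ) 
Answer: c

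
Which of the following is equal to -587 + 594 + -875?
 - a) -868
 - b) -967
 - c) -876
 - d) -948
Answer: a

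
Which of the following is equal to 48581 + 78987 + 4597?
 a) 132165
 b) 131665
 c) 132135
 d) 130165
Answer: a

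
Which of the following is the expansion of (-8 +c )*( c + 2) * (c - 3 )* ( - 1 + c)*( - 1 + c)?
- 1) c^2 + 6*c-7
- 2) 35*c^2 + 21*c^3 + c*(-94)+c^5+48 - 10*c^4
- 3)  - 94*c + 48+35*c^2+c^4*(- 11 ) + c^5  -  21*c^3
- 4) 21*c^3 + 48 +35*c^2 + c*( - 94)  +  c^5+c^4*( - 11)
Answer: 4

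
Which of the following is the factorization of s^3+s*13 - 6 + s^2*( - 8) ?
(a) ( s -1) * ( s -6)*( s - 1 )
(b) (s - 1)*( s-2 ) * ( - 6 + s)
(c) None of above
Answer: a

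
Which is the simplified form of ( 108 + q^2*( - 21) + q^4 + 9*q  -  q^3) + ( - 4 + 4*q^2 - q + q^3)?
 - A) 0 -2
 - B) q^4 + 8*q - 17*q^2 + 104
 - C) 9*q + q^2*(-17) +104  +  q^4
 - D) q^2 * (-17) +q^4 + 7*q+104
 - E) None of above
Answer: B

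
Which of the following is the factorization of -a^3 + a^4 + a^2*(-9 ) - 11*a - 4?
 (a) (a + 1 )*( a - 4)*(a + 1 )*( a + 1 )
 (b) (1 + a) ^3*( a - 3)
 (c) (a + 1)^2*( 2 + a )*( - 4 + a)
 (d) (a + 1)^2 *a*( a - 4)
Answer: a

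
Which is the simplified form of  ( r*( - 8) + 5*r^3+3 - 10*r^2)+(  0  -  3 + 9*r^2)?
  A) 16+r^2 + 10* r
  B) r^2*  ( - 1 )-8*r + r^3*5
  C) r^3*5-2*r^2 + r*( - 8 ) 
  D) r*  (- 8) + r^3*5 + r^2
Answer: B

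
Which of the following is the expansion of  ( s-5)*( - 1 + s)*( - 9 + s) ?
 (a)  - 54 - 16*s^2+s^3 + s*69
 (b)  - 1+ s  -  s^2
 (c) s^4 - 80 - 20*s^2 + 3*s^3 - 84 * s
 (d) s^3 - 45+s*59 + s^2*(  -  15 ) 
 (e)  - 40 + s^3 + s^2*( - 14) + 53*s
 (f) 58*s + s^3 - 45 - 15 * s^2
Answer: d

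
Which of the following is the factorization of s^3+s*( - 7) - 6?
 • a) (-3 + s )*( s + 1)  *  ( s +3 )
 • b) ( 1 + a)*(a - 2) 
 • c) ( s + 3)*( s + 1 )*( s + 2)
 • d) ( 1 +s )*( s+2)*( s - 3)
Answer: d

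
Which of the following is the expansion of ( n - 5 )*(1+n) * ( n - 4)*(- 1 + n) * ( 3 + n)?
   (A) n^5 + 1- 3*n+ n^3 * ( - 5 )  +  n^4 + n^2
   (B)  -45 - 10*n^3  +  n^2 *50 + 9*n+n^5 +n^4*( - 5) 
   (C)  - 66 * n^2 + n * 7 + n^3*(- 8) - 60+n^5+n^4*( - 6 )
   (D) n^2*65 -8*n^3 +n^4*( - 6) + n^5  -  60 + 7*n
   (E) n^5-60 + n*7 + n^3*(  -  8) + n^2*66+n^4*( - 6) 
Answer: E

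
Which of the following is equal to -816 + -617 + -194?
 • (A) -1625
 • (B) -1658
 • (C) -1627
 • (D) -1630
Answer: C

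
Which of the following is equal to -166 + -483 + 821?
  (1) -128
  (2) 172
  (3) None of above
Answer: 2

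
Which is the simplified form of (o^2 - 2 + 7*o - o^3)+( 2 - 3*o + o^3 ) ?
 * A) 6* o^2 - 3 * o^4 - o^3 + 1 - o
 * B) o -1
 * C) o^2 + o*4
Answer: C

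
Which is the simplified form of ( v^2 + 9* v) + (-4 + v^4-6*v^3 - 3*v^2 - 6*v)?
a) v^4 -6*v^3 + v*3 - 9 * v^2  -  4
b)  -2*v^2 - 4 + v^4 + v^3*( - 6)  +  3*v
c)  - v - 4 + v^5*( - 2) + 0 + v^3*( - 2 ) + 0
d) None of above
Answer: b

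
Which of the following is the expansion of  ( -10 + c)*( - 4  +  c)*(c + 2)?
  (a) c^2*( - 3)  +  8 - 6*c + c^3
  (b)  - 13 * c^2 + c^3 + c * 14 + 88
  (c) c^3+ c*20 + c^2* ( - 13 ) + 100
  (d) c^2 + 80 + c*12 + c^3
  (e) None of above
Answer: e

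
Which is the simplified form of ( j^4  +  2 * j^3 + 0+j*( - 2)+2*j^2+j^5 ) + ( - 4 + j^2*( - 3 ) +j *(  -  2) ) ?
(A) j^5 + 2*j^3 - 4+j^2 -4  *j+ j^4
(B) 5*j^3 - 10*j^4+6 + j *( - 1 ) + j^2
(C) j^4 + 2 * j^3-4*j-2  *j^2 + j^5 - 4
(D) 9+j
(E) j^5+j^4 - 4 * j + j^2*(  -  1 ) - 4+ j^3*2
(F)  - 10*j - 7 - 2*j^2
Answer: E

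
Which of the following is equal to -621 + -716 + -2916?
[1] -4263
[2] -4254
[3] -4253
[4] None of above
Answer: 3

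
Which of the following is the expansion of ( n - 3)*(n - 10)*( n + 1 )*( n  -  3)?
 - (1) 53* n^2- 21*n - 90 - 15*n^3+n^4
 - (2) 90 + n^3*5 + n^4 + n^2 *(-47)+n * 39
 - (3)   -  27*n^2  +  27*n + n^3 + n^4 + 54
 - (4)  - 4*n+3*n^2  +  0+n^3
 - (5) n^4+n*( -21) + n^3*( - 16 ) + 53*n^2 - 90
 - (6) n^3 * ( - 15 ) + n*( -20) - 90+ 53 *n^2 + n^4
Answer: 1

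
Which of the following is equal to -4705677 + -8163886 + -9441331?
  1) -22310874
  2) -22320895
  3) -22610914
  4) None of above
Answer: 4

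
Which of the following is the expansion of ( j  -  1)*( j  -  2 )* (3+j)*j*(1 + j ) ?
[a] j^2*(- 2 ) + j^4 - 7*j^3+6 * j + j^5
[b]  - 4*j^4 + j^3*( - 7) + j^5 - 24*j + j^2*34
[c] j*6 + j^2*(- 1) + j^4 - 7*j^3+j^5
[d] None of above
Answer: c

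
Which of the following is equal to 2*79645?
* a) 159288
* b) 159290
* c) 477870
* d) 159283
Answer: b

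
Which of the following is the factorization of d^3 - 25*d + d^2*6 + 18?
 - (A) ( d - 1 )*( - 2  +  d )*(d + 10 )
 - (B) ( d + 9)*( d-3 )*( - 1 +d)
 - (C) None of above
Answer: C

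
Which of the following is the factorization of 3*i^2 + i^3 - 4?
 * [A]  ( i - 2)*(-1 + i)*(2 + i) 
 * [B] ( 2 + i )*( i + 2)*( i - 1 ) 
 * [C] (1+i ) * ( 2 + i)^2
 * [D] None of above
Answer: B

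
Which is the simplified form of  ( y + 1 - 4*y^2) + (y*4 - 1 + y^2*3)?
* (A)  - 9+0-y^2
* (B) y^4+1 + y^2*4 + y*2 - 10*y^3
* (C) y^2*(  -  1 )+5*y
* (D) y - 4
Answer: C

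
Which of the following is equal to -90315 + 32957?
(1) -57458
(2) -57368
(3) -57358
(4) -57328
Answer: 3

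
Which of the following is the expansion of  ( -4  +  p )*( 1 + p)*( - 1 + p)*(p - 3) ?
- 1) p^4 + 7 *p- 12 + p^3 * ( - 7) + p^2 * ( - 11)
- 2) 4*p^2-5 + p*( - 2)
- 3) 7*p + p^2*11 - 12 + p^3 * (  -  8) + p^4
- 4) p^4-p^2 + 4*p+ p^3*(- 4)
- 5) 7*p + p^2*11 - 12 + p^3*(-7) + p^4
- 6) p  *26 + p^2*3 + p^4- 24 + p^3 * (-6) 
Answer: 5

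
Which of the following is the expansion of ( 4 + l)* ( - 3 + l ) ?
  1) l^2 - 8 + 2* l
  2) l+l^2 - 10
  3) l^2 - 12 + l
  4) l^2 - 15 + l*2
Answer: 3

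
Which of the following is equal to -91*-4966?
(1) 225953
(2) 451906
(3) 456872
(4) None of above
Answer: 2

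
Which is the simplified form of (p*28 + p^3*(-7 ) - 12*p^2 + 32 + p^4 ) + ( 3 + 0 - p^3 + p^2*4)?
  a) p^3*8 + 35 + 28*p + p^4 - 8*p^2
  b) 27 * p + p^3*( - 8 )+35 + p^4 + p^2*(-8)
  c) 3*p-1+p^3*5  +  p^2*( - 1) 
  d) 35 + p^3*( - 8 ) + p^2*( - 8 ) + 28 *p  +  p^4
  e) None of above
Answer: d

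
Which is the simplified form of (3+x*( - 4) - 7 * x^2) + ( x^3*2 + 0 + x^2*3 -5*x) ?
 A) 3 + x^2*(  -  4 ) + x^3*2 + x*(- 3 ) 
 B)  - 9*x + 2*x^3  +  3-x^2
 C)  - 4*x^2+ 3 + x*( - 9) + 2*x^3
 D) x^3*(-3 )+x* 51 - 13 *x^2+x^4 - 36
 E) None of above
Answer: C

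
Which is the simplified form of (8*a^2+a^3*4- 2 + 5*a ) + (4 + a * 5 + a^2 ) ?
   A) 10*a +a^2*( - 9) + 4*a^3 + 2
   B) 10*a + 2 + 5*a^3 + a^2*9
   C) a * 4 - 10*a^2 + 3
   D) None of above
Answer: D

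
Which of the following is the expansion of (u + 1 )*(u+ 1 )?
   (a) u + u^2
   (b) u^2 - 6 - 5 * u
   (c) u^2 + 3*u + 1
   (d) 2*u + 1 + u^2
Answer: d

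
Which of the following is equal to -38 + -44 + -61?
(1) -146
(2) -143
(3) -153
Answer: 2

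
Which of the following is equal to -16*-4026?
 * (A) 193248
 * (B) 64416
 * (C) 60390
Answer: B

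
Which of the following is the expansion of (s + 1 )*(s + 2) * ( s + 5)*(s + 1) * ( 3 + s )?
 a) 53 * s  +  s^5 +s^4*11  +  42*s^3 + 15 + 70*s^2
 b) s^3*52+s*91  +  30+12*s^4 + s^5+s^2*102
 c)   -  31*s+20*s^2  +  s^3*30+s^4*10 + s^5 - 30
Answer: b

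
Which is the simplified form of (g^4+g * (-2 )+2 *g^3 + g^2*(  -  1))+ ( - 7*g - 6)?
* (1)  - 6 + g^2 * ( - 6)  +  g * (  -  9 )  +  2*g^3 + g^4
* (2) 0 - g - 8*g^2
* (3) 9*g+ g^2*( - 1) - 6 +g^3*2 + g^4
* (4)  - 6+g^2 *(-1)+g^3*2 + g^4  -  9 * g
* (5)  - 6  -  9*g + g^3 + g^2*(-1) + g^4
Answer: 4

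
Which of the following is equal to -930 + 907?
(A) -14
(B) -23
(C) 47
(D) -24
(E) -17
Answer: B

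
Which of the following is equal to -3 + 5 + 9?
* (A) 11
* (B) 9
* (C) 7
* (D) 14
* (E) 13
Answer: A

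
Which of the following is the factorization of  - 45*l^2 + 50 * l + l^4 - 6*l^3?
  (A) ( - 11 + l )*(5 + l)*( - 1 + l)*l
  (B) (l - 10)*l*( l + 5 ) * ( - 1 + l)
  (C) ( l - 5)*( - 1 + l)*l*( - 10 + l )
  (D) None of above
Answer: B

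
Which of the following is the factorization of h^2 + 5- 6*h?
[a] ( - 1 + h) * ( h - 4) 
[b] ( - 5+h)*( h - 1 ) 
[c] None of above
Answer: b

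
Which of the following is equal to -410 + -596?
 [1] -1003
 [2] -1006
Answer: 2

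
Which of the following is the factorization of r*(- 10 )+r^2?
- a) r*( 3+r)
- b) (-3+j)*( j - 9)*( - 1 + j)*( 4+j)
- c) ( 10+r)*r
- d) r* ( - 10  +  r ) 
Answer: d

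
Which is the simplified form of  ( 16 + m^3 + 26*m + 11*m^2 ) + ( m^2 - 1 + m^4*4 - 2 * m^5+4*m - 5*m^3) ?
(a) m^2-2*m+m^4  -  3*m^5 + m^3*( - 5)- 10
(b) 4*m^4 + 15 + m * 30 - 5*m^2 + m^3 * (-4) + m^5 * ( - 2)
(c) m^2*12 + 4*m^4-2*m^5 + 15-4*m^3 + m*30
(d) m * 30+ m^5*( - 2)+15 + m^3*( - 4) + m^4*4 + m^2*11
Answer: c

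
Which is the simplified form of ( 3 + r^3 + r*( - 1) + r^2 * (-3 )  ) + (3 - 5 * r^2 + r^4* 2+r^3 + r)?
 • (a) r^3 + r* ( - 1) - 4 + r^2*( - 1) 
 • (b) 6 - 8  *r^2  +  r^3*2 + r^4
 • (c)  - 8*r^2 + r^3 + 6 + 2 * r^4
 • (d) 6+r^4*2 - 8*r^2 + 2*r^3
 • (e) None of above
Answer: d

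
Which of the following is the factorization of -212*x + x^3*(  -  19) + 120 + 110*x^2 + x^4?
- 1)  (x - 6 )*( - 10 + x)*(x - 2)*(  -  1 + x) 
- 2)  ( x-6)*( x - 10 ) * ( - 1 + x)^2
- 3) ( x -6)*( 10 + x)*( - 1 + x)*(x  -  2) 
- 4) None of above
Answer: 1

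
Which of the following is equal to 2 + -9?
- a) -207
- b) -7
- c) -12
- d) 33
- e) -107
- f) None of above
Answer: b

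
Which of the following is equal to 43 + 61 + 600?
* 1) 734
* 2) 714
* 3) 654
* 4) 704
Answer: 4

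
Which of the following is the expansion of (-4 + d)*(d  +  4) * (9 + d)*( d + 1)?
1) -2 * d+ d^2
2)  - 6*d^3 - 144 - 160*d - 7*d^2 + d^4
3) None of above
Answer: 3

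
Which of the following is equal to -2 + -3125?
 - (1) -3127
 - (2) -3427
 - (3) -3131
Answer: 1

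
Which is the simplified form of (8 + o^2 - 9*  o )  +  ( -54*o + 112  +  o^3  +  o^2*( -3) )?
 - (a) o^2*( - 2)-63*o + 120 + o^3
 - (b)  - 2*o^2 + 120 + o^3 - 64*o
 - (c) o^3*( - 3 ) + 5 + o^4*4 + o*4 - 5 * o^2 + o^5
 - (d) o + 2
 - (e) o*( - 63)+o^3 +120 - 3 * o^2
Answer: a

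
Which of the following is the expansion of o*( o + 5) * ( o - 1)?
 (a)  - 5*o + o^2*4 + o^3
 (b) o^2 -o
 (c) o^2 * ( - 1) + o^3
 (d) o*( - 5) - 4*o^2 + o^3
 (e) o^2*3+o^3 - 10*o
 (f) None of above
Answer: a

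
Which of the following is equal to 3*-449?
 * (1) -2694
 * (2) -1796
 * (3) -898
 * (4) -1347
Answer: 4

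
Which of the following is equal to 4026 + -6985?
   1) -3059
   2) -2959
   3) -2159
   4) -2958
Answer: 2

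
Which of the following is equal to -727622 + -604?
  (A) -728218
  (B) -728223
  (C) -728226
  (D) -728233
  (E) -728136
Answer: C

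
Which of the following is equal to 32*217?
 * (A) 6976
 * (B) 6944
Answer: B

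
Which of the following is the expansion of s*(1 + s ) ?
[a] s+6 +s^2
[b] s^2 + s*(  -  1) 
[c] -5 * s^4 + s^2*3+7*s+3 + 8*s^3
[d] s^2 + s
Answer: d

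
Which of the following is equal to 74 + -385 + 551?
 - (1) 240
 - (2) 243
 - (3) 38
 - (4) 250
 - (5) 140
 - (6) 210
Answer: 1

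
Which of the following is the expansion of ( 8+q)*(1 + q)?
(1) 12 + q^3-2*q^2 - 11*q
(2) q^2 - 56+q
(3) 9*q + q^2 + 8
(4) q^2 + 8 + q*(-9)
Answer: 3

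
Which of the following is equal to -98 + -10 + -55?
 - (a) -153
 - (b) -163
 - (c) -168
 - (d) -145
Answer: b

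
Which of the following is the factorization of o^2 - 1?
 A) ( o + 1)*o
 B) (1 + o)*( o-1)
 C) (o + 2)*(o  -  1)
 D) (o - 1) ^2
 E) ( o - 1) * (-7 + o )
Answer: B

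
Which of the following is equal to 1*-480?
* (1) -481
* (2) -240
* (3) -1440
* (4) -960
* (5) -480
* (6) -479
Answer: 5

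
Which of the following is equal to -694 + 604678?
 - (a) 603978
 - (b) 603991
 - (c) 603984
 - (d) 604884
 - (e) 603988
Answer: c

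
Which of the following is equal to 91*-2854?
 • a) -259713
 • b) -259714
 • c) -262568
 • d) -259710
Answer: b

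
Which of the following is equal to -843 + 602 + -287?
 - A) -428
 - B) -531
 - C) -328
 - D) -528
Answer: D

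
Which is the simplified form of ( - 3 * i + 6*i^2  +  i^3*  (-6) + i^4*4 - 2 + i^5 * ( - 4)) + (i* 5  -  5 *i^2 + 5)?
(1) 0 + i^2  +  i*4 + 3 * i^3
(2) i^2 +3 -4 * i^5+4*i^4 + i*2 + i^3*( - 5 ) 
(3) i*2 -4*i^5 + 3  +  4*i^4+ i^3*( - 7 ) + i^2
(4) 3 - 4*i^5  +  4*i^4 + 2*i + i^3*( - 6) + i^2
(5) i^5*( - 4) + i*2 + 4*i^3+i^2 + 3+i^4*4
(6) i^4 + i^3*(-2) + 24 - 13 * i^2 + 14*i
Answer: 4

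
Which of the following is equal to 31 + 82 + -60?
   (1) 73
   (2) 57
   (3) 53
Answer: 3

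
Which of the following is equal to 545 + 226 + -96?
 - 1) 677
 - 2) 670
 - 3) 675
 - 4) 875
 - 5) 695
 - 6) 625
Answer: 3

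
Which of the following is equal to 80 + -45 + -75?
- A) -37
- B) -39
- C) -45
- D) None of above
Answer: D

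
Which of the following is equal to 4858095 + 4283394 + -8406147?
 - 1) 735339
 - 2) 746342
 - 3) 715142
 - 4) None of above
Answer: 4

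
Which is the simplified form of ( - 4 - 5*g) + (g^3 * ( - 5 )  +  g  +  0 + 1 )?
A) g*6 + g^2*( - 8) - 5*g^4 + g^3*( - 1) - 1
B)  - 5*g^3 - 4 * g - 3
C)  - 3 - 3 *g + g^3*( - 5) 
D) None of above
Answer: B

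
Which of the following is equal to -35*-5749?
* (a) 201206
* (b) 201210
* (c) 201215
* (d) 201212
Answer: c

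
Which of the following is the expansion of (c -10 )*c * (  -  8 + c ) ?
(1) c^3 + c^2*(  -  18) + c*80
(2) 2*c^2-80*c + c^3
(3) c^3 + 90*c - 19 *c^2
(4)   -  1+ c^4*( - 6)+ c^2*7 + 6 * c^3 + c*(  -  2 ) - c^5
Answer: 1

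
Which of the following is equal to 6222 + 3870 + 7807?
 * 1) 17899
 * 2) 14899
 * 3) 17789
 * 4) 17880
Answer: 1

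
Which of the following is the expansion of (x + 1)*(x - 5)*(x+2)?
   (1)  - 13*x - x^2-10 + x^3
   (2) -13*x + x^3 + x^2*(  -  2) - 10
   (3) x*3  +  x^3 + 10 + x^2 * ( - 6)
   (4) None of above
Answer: 2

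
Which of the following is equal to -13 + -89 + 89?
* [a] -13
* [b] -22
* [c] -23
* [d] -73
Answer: a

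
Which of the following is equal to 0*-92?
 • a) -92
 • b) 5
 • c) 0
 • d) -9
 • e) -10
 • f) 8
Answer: c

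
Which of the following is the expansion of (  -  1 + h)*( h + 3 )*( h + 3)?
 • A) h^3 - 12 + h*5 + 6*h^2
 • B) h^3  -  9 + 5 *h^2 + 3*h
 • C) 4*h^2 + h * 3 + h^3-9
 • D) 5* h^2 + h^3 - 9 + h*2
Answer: B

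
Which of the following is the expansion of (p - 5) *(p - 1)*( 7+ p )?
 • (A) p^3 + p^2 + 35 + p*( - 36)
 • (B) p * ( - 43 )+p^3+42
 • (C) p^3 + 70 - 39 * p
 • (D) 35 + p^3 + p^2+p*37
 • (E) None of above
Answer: E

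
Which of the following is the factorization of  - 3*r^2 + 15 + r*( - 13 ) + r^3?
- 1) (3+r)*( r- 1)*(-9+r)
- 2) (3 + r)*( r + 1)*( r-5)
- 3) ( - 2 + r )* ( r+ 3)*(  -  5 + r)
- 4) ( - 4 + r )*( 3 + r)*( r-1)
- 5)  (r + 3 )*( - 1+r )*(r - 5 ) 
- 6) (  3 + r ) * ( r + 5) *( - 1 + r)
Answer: 5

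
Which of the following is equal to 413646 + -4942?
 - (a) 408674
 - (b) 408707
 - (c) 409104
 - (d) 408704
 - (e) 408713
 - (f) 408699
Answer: d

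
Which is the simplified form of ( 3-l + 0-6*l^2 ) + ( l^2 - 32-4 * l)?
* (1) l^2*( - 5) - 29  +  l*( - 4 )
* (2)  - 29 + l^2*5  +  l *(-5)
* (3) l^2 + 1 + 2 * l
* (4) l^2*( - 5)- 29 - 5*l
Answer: 4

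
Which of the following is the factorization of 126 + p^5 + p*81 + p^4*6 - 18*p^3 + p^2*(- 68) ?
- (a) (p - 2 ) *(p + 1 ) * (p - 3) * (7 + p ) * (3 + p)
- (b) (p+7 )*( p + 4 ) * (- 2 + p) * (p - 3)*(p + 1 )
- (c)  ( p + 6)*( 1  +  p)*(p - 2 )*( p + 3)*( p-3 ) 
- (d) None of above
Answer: a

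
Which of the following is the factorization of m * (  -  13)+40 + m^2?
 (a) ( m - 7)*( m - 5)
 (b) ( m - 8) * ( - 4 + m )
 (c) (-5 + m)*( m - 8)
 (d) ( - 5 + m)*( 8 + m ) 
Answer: c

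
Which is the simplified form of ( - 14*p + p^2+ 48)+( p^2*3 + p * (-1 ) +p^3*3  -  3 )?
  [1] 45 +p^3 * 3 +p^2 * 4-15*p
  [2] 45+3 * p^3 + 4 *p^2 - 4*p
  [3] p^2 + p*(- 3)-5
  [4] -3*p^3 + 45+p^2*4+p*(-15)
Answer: 1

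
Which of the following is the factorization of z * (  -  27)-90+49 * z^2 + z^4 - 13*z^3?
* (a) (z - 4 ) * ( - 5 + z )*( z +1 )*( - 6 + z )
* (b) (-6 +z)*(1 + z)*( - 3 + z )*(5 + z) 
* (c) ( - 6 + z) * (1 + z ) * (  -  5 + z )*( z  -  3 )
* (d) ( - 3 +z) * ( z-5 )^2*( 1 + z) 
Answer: c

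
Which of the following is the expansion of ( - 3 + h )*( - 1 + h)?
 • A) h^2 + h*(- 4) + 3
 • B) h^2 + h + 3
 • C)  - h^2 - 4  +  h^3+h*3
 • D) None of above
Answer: A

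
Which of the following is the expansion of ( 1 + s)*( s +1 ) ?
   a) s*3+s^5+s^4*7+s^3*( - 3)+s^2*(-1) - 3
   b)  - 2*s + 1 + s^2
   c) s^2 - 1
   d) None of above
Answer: d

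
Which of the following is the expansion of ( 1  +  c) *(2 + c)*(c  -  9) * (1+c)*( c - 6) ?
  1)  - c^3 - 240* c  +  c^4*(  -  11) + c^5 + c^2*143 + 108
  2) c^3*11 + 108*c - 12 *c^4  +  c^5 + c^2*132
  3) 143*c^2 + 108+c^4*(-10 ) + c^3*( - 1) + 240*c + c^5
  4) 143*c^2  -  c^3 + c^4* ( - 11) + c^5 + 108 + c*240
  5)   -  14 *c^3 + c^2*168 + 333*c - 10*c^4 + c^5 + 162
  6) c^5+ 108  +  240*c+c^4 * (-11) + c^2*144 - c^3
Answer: 4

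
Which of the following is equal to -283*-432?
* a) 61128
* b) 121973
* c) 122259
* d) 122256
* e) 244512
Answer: d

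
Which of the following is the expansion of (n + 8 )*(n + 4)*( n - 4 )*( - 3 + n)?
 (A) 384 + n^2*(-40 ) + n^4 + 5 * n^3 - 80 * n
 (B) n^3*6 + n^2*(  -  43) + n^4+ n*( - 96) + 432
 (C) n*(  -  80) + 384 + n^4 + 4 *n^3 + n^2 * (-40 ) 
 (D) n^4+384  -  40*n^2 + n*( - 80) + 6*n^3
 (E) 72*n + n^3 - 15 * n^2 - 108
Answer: A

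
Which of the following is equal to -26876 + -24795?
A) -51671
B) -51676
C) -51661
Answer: A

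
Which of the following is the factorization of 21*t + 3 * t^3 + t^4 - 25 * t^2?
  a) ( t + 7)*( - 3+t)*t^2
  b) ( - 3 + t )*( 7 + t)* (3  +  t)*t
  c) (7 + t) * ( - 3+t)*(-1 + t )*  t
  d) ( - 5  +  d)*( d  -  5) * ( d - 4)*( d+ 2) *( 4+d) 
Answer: c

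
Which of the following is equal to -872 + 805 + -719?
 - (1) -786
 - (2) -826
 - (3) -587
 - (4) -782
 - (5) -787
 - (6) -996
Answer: 1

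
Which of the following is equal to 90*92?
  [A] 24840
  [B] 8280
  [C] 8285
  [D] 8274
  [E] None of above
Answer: B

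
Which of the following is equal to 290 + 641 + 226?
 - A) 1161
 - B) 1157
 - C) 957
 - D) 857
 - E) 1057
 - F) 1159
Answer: B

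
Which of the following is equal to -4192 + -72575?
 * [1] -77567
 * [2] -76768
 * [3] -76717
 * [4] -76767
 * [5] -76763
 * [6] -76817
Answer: 4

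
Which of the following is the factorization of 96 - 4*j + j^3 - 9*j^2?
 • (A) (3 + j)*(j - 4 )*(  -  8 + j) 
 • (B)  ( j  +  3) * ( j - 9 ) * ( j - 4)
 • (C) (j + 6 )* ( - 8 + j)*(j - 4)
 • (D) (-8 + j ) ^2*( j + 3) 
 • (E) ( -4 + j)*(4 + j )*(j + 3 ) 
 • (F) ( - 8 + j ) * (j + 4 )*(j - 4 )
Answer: A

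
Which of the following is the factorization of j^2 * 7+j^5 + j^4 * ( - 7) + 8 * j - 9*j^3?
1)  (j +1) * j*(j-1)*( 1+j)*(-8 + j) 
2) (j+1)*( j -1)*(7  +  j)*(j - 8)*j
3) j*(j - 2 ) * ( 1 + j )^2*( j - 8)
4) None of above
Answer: 1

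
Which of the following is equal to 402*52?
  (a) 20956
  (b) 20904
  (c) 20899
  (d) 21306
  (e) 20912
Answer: b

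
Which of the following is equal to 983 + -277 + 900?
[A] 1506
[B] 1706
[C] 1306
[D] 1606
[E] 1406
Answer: D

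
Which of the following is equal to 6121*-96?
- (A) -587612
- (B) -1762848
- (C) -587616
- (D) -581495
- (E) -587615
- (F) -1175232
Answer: C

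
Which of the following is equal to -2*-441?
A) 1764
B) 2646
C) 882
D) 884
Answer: C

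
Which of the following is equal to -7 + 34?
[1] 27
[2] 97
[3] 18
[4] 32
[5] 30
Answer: 1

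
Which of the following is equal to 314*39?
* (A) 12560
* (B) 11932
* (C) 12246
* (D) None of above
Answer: C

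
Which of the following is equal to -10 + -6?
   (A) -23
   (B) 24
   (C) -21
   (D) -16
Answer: D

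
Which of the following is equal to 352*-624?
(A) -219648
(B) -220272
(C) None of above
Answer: A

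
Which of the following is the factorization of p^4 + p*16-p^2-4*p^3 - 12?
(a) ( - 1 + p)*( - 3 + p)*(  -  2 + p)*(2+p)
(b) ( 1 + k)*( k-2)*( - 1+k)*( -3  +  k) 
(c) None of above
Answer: a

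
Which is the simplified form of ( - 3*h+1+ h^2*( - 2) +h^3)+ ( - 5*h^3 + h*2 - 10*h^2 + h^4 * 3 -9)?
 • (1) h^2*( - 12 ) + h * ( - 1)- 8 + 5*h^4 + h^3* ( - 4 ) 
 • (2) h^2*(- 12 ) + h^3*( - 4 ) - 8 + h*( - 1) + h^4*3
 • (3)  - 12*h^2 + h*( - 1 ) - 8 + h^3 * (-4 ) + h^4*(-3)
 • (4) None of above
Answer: 2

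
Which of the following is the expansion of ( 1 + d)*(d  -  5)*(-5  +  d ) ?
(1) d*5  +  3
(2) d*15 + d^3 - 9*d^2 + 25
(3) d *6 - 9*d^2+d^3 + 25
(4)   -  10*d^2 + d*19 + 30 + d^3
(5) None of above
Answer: 2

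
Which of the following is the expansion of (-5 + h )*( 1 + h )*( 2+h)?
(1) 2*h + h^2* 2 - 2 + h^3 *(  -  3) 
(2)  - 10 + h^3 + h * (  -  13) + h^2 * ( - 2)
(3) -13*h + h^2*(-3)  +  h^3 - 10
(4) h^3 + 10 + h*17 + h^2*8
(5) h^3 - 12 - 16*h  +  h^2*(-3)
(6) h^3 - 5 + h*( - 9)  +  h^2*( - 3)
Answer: 2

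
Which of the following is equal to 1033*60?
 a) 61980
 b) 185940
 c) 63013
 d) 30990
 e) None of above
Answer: a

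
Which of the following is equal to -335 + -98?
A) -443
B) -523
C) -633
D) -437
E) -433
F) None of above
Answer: E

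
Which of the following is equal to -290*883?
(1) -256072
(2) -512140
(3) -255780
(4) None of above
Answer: 4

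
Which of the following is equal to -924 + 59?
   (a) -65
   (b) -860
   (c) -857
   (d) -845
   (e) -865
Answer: e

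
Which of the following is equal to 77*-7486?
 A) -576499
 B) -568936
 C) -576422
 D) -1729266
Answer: C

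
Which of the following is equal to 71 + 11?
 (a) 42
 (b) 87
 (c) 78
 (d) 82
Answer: d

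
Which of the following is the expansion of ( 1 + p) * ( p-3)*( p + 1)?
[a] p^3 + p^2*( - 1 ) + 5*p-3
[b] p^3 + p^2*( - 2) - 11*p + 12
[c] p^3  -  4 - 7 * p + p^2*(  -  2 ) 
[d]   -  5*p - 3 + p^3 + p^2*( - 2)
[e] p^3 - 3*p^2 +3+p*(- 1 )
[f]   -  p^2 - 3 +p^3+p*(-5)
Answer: f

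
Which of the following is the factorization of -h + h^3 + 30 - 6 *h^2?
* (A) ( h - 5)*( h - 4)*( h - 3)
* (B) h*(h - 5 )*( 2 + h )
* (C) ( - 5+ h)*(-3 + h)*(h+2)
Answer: C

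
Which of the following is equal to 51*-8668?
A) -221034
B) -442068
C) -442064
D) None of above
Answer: B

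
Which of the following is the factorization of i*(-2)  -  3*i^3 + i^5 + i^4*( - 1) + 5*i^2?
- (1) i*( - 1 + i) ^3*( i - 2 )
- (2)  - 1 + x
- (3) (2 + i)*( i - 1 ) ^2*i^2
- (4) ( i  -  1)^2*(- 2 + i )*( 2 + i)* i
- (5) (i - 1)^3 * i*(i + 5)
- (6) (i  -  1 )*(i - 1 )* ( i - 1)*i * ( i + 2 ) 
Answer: 6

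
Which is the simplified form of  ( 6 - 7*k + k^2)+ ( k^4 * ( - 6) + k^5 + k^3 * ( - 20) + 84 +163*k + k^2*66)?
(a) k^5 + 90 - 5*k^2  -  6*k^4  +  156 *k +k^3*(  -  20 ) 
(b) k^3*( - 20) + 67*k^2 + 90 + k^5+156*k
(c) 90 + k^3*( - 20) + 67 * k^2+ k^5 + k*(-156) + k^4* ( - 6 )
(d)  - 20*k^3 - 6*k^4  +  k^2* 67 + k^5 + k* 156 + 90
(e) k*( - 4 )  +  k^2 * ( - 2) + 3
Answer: d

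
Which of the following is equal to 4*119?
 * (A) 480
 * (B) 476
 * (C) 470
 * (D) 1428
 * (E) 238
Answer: B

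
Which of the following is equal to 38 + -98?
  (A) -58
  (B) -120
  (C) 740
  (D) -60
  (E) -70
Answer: D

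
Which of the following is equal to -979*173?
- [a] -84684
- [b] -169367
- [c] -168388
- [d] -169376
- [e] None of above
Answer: b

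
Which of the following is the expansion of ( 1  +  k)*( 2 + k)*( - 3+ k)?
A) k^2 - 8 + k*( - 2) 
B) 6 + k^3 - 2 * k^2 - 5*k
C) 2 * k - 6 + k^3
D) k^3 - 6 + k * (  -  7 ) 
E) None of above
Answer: D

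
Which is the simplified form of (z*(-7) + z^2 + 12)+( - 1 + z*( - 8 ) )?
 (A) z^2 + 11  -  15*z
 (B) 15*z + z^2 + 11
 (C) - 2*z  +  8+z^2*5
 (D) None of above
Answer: A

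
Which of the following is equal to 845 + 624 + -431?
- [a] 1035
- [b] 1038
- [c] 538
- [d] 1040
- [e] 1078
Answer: b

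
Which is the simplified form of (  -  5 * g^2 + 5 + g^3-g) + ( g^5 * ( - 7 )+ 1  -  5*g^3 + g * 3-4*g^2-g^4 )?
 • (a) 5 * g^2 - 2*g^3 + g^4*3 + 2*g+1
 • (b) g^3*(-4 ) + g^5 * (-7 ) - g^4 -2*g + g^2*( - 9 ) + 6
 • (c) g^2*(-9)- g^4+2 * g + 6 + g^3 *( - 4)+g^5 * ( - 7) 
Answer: c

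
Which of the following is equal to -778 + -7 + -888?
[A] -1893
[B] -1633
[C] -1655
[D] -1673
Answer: D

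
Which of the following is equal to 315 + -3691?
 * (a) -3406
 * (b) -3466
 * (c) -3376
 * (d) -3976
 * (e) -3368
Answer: c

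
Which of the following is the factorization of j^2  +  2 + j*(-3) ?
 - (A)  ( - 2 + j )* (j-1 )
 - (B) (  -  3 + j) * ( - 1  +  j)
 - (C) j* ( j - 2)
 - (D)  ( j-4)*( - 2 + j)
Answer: A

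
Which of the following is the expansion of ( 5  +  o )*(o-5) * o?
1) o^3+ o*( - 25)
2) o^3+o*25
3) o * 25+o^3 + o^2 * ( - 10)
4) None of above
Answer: 1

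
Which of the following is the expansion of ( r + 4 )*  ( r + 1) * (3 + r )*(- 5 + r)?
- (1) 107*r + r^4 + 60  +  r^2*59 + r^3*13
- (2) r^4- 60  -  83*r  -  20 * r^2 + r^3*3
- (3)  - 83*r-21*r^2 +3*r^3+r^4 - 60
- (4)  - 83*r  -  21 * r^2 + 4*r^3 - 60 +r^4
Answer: 3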